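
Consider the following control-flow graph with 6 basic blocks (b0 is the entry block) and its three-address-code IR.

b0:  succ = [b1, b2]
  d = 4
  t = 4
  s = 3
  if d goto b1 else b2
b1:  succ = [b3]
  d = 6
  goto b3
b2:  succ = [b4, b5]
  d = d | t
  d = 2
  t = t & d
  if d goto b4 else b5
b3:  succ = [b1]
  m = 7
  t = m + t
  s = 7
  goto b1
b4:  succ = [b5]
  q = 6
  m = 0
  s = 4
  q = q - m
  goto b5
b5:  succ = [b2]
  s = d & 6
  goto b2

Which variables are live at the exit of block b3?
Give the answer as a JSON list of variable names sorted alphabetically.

Answer: ["t"]

Working:
def/use:
  b0: def={d,s,t} ue=∅
  b1: def={d} ue=∅
  b2: def={d,t} ue={d,t}
  b3: def={m,s,t} ue={t}
  b4: def={m,q,s} ue=∅
  b5: def={s} ue={d}

Live sets:
  live b0: ∅→{d,t}
  live b1: {t}→{t}
  live b2: {d,t}→{d,t}
  live b3: {t}→{t}
  live b4: {d,t}→{d,t}
  live b5: {d,t}→{d,t}

live-out(b3) = ["t"]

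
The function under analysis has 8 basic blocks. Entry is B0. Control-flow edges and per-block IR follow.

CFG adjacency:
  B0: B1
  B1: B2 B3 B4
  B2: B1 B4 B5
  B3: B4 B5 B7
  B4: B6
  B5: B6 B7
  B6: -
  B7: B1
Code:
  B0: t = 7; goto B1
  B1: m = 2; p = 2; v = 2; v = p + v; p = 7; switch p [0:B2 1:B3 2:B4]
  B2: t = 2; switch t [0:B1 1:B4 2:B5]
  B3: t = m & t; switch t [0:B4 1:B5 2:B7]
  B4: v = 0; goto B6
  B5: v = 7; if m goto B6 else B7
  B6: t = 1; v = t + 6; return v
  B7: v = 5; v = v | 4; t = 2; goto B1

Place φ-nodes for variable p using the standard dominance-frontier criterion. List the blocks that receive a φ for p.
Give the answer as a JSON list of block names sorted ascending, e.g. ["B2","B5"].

idom tree: B1←B0 B2←B1 B3←B1 B4←B1 B5←B1 B6←B1 B7←B1
Dom∩ at merges:
  B1: preds {B0,B2,B7}: {B0} ∩ {B0,B1,B2} ∩ {B0,B1,B7} = {B0}; idom=B0
  B4: preds {B1,B2,B3}: {B0,B1} ∩ {B0,B1,B2} ∩ {B0,B1,B3} = {B0,B1}; idom=B1
  B5: preds {B2,B3}: {B0,B1,B2} ∩ {B0,B1,B3} = {B0,B1}; idom=B1
  B6: preds {B4,B5}: {B0,B1,B4} ∩ {B0,B1,B5} = {B0,B1}; idom=B1
  B7: preds {B3,B5}: {B0,B1,B3} ∩ {B0,B1,B5} = {B0,B1}; idom=B1

Frontier:
  join B1 pred B0: · stop@B0
  join B1 pred B2: B2→B1 stop@B0
  join B1 pred B7: B7→B1 stop@B0
  join B4 pred B1: · stop@B1
  join B4 pred B2: B2 stop@B1
  join B4 pred B3: B3 stop@B1
  join B5 pred B2: B2 stop@B1
  join B5 pred B3: B3 stop@B1
  join B6 pred B4: B4 stop@B1
  join B6 pred B5: B5 stop@B1
  join B7 pred B3: B3 stop@B1
  join B7 pred B5: B5 stop@B1
  B0: DF=∅
  B1: DF={B1}
  B2: DF={B1,B4,B5}
  B3: DF={B4,B5,B7}
  B4: DF={B6}
  B5: DF={B6,B7}
  B6: DF=∅
  B7: DF={B1}

φ for p: defs {B1}
  DF⁺ = {B1}

Answer: ["B1"]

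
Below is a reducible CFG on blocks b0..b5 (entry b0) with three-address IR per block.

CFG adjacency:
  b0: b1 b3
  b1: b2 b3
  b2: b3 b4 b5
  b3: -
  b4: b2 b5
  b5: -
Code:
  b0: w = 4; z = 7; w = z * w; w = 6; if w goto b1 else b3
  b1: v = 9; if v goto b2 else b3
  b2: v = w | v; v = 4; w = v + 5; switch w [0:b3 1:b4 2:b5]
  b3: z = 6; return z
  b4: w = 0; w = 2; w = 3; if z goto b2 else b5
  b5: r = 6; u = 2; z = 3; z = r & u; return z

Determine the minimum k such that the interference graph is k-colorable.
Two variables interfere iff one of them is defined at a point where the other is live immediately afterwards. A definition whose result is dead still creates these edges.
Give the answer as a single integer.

Answer: 3

Derivation:
def/use:
  b0: def={w,z} ue=∅
  b1: def={v} ue=∅
  b2: def={v,w} ue={v,w}
  b3: def={z} ue=∅
  b4: def={w} ue={z}
  b5: def={r,u,z} ue=∅

Live sets:
  live b0: ∅→{w,z}
  live b1: {w,z}→{v,w,z}
  live b2: {v,w,z}→{v,z}
  live b3: ∅→∅
  live b4: {v,z}→{v,w,z}
  live b5: ∅→∅

Interference:
  r↔{u,z}
  u↔{r,z}
  v↔{w,z}
  w↔{v,z}
  z↔{r,u,v,w}

Chromatic number:
  clique {r,u,z} ⇒ need ≥ 3
  3-colouring: r0={z}  r1={r,v}  r2={u,w}
  χ = 3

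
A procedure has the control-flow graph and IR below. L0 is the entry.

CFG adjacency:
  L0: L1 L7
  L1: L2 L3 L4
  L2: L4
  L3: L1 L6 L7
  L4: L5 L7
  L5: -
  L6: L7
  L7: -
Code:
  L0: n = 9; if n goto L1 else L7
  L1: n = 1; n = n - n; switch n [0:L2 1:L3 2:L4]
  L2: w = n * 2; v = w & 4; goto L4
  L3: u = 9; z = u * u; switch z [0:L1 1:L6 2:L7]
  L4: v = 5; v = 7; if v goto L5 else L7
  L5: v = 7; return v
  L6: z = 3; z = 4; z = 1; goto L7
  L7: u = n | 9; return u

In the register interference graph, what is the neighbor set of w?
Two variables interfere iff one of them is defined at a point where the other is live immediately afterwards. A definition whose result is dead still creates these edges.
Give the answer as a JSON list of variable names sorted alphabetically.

Answer: ["n"]

Derivation:
def/use:
  L0: def={n} ue=∅
  L1: def={n} ue=∅
  L2: def={v,w} ue={n}
  L3: def={u,z} ue=∅
  L4: def={v} ue=∅
  L5: def={v} ue=∅
  L6: def={z} ue=∅
  L7: def={u} ue={n}

Backward fixpoint:
  L0 li=∅ lo={n}
  L1 li=∅ lo={n}
  L2 li={n} lo={n}
  L3 li={n} lo={n}
  L4 li={n} lo={n}
  L5 li=∅ lo=∅
  L6 li={n} lo={n}
  L7 li={n} lo=∅

Interfere edges:
  n — {u,v,w,z}
  u — {n}
  v — {n}
  w — {n}
  z — {n}

N(w) = ["n"]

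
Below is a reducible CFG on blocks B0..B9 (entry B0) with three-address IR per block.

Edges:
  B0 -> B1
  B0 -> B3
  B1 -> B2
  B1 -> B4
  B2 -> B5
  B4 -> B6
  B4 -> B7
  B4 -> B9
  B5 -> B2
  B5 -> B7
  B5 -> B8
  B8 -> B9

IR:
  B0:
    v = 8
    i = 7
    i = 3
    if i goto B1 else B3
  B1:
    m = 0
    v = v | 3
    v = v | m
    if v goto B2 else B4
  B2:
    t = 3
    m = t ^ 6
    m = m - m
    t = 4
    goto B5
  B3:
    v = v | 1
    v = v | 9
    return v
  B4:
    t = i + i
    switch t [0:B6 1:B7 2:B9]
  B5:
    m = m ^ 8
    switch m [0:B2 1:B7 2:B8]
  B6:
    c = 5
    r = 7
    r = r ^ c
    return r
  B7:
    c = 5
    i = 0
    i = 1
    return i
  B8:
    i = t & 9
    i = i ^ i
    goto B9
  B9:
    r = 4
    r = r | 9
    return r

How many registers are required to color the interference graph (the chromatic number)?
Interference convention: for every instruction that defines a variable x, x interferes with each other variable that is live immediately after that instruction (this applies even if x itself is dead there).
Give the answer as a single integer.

def/use:
  B0: def={i,v} ue=∅
  B1: def={m,v} ue={v}
  B2: def={m,t} ue=∅
  B3: def={v} ue={v}
  B4: def={t} ue={i}
  B5: def={m} ue={m}
  B6: def={c,r} ue=∅
  B7: def={c,i} ue=∅
  B8: def={i} ue={t}
  B9: def={r} ue=∅

Liveness:
  B0 li=∅ lo={i,v}
  B1 li={i,v} lo={i}
  B2 li=∅ lo={m,t}
  B3 li={v} lo=∅
  B4 li={i} lo=∅
  B5 li={m,t} lo={t}
  B6 li=∅ lo=∅
  B7 li=∅ lo=∅
  B8 li={t} lo=∅
  B9 li=∅ lo=∅

Interference:
  c — {r}
  i — {m,v}
  m — {i,t,v}
  r — {c}
  t — {m}
  v — {i,m}

Chromatic number:
  {i,m,v} pairwise interfere (3-clique) ⇒ χ ≥ 3
  3-colouring: R0={c,m}  R1={i,r,t}  R2={v}
  χ = 3

Answer: 3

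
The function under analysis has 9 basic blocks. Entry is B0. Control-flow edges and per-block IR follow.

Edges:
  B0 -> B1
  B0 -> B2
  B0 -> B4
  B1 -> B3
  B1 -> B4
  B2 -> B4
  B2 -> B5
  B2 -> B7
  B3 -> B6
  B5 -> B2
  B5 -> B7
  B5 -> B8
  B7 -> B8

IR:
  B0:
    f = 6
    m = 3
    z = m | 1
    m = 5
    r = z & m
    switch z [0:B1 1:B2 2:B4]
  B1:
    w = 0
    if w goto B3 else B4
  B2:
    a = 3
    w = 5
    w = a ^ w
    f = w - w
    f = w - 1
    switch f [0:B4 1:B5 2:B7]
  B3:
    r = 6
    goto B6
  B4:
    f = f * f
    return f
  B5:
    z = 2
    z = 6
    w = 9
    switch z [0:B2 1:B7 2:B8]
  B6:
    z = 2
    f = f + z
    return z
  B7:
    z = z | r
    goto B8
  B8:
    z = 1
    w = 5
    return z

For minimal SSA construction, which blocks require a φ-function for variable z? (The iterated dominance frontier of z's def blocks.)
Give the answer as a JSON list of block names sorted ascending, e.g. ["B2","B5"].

Answer: ["B2", "B4", "B7", "B8"]

Working:
idom tree: B1←B0 B2←B0 B3←B1 B4←B0 B5←B2 B6←B3 B7←B2 B8←B2
Dom at joins:
  B2: preds {B0,B5}: {B0} ∩ {B0,B2,B5} = {B0}; idom=B0
  B4: preds {B0,B1,B2}: {B0} ∩ {B0,B1} ∩ {B0,B2} = {B0}; idom=B0
  B7: preds {B2,B5}: {B0,B2} ∩ {B0,B2,B5} = {B0,B2}; idom=B2
  B8: preds {B5,B7}: {B0,B2,B5} ∩ {B0,B2,B7} = {B0,B2}; idom=B2

Frontier:
  join B2 pred B0: · stop@B0
  join B2 pred B5: B5→B2 stop@B0
  join B4 pred B0: · stop@B0
  join B4 pred B1: B1 stop@B0
  join B4 pred B2: B2 stop@B0
  join B7 pred B2: · stop@B2
  join B7 pred B5: B5 stop@B2
  join B8 pred B5: B5 stop@B2
  join B8 pred B7: B7 stop@B2
  B0: DF=∅
  B1: DF={B4}
  B2: DF={B2,B4}
  B3: DF=∅
  B4: DF=∅
  B5: DF={B2,B7,B8}
  B6: DF=∅
  B7: DF={B8}
  B8: DF=∅

φ for z: defs {B0,B5,B6,B7,B8}
  DF⁺ = {B2,B4,B7,B8}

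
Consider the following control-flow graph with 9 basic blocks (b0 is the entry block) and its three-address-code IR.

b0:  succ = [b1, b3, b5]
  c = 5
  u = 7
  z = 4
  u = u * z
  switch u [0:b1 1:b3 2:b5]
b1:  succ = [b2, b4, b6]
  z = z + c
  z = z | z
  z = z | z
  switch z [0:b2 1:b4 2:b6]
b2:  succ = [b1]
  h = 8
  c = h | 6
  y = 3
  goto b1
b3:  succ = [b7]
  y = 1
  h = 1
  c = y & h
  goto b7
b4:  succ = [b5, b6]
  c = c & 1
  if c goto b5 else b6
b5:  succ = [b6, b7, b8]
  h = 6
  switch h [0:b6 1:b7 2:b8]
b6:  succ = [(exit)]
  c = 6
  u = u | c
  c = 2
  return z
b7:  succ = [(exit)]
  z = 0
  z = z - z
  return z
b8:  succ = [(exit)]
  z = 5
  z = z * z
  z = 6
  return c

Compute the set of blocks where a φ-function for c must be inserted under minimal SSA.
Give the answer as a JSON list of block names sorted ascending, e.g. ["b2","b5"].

Answer: ["b1", "b5", "b6", "b7"]

Analysis:
idom tree: b1←b0 b2←b1 b3←b0 b4←b1 b5←b0 b6←b0 b7←b0 b8←b5
Dom at joins:
  b1: preds {b0,b2}: {b0} ∩ {b0,b1,b2} = {b0}; idom=b0
  b5: preds {b0,b4}: {b0} ∩ {b0,b1,b4} = {b0}; idom=b0
  b6: preds {b1,b4,b5}: {b0,b1} ∩ {b0,b1,b4} ∩ {b0,b5} = {b0}; idom=b0
  b7: preds {b3,b5}: {b0,b3} ∩ {b0,b5} = {b0}; idom=b0

DF derivation:
  join b1 pred b0: · stop@b0
  join b1 pred b2: b2→b1 stop@b0
  join b5 pred b0: · stop@b0
  join b5 pred b4: b4→b1 stop@b0
  join b6 pred b1: b1 stop@b0
  join b6 pred b4: b4→b1 stop@b0
  join b6 pred b5: b5 stop@b0
  join b7 pred b3: b3 stop@b0
  join b7 pred b5: b5 stop@b0
  DF(b0)=∅
  DF(b1)={b1,b5,b6}
  DF(b2)={b1}
  DF(b3)={b7}
  DF(b4)={b5,b6}
  DF(b5)={b6,b7}
  DF(b6)=∅
  DF(b7)=∅
  DF(b8)=∅

φ for c: defs {b0,b2,b3,b4,b6}
  DF⁺ = {b1,b5,b6,b7}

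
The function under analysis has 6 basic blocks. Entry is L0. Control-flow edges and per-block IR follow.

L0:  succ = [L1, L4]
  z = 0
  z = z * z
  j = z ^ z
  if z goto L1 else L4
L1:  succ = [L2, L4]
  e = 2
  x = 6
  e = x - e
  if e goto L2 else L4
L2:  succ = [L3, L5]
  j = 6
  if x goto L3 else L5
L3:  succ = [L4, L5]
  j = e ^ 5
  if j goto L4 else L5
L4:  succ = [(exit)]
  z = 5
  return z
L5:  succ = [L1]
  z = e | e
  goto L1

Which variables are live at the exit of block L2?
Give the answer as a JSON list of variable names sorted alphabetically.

Answer: ["e"]

Working:
def/use:
  L0: {j,z} / ∅
  L1: {e,x} / ∅
  L2: {j} / {x}
  L3: {j} / {e}
  L4: {z} / ∅
  L5: {z} / {e}

Liveness:
  live L0: ∅→∅
  live L1: ∅→{e,x}
  live L2: {e,x}→{e}
  live L3: {e}→{e}
  live L4: ∅→∅
  live L5: {e}→∅

live-out(L2) = ["e"]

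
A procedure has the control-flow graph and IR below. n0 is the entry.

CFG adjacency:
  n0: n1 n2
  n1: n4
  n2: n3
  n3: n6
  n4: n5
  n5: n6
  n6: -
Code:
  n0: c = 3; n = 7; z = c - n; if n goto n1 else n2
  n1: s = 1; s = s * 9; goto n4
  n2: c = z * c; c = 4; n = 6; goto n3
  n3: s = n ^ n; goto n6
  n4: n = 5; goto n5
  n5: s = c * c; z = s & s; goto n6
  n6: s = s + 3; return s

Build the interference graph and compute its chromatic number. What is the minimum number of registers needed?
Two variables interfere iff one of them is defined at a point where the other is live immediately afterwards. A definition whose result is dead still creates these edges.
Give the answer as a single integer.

Answer: 3

Analysis:
Block summaries:
  n0: {c,n,z} / ∅
  n1: {s} / ∅
  n2: {c,n} / {c,z}
  n3: {s} / {n}
  n4: {n} / ∅
  n5: {s,z} / {c}
  n6: {s} / {s}

Live sets:
  live n0: ∅→{c,z}
  live n1: {c}→{c}
  live n2: {c,z}→{n}
  live n3: {n}→{s}
  live n4: {c}→{c}
  live n5: {c}→{s}
  live n6: {s}→∅

Interference:
  c: {n,s,z}
  n: {c,z}
  s: {c,z}
  z: {c,n,s}

Chromatic number:
  {c,n,z} pairwise interfere (3-clique) ⇒ χ ≥ 3
  3-colouring: R0={c}  R1={z}  R2={n,s}
  χ = 3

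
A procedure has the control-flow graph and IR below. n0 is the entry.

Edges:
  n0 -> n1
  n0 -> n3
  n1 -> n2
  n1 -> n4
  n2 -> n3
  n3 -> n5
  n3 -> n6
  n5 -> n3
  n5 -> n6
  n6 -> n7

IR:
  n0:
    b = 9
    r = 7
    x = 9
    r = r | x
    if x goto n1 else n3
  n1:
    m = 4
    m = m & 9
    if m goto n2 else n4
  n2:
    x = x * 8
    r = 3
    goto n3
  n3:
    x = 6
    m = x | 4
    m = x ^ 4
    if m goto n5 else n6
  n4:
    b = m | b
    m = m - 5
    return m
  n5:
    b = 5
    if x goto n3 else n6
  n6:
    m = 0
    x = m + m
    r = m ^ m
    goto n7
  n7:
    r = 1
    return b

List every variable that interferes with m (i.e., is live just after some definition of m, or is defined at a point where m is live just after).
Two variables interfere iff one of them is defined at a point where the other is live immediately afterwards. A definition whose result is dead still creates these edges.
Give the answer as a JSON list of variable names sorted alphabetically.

Block summaries:
  n0 def {b,r,x} use ∅
  n1 def {m} use ∅
  n2 def {r,x} use {x}
  n3 def {m,x} use ∅
  n4 def {b,m} use {b,m}
  n5 def {b} use {x}
  n6 def {m,r,x} use ∅
  n7 def {r} use {b}

Live sets:
  n0 li=∅ lo={b,x}
  n1 li={b,x} lo={b,m,x}
  n2 li={b,x} lo={b}
  n3 li={b} lo={b,x}
  n4 li={b,m} lo=∅
  n5 li={x} lo={b}
  n6 li={b} lo={b}
  n7 li={b} lo=∅

Interference:
  b↔{m,r,x}
  m↔{b,x}
  r↔{b,x}
  x↔{b,m,r}

N(m) = ["b", "x"]

Answer: ["b", "x"]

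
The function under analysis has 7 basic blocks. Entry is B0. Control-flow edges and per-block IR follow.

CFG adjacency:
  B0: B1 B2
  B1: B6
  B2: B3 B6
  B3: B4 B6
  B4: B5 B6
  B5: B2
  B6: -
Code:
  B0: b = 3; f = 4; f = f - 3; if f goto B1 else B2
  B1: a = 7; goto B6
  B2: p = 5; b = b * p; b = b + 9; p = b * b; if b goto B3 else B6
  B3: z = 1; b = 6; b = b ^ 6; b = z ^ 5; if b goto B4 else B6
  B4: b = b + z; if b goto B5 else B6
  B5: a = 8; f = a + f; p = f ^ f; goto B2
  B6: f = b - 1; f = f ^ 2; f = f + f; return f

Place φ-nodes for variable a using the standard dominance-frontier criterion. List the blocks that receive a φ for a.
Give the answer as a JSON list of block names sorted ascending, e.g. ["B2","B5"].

Answer: ["B2", "B6"]

Derivation:
idom tree: B1←B0 B2←B0 B3←B2 B4←B3 B5←B4 B6←B0
Dom at joins:
  B2: preds {B0,B5}: {B0} ∩ {B0,B2,B3,B4,B5} = {B0}; idom=B0
  B6: preds {B1,B2,B3,B4}: {B0,B1} ∩ {B0,B2} ∩ {B0,B2,B3} ∩ {B0,B2,B3,B4} = {B0}; idom=B0

Frontier:
  B2←B0: walk · to B0
  B2←B5: walk B5→B4→B3→B2 to B0
  B6←B1: walk B1 to B0
  B6←B2: walk B2 to B0
  B6←B3: walk B3→B2 to B0
  B6←B4: walk B4→B3→B2 to B0
  B0 → ∅
  B1 → {B6}
  B2 → {B2,B6}
  B3 → {B2,B6}
  B4 → {B2,B6}
  B5 → {B2}
  B6 → ∅

φ for a: defs {B1,B5}
  DF⁺ = {B2,B6}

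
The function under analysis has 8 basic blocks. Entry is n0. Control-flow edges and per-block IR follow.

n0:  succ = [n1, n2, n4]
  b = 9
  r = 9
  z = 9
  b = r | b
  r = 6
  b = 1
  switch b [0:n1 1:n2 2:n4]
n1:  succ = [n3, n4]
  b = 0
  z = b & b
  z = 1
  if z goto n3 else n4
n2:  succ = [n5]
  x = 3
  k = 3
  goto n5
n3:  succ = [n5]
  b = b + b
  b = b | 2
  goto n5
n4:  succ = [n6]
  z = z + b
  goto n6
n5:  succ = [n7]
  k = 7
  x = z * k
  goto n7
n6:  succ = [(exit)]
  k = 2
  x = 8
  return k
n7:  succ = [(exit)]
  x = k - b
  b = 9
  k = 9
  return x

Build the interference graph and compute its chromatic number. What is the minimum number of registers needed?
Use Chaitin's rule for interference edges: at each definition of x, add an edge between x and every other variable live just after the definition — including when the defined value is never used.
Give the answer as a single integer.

Answer: 4

Analysis:
def/use:
  n0: def={b,r,z} ue=∅
  n1: def={b,z} ue=∅
  n2: def={k,x} ue=∅
  n3: def={b} ue={b}
  n4: def={z} ue={b,z}
  n5: def={k,x} ue={z}
  n6: def={k,x} ue=∅
  n7: def={b,k,x} ue={b,k}

Backward fixpoint:
  live n0: ∅→{b,z}
  live n1: ∅→{b,z}
  live n2: {b,z}→{b,z}
  live n3: {b,z}→{b,z}
  live n4: {b,z}→∅
  live n5: {b,z}→{b,k}
  live n6: ∅→∅
  live n7: {b,k}→∅

Interference:
  b: {k,r,x,z}
  k: {b,x,z}
  r: {b,z}
  x: {b,k,z}
  z: {b,k,r,x}

Chromatic number:
  lower bound: {b,k,x,z} mutually conflict ⇒ χ ≥ 4
  assign b→R0 k→R2 r→R2 x→R3 z→R1 — no edge inside a register ⇒ χ ≤ 4
  χ = 4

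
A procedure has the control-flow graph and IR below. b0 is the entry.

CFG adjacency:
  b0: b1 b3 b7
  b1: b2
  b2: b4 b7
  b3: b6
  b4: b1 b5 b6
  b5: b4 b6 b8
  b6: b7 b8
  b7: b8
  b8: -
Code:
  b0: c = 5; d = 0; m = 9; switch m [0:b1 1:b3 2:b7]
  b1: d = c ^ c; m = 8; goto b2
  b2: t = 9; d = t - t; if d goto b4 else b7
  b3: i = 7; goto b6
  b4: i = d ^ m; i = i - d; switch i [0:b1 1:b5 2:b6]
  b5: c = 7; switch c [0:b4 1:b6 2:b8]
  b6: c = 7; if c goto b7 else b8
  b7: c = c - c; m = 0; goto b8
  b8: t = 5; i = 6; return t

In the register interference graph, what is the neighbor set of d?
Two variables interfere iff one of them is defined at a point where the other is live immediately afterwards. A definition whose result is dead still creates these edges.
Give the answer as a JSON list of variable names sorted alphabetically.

Per-block:
  b0: def={c,d,m} ue=∅
  b1: def={d,m} ue={c}
  b2: def={d,t} ue=∅
  b3: def={i} ue=∅
  b4: def={i} ue={d,m}
  b5: def={c} ue=∅
  b6: def={c} ue=∅
  b7: def={c,m} ue={c}
  b8: def={i,t} ue=∅

Backward fixpoint:
  b0 li=∅ lo={c}
  b1 li={c} lo={c,m}
  b2 li={c,m} lo={c,d,m}
  b3 li=∅ lo=∅
  b4 li={c,d,m} lo={c,d,m}
  b5 li={d,m} lo={c,d,m}
  b6 li=∅ lo={c}
  b7 li={c} lo=∅
  b8 li=∅ lo=∅

Interfere edges:
  c — {d,i,m,t}
  d — {c,i,m}
  i — {c,d,m,t}
  m — {c,d,i,t}
  t — {c,i,m}

N(d) = ["c", "i", "m"]

Answer: ["c", "i", "m"]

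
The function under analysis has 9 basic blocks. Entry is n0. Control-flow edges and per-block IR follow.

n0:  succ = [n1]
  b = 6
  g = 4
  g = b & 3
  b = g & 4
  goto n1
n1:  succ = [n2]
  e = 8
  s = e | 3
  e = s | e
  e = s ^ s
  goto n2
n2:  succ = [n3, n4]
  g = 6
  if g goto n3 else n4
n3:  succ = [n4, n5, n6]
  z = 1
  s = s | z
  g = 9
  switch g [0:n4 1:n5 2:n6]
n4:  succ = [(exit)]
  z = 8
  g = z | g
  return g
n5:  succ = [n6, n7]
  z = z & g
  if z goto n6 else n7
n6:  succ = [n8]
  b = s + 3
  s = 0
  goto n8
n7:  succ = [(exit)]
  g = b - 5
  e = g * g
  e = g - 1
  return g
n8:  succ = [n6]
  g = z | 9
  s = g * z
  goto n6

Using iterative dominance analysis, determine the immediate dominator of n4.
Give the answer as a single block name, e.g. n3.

idom tree: n1←n0 n2←n1 n3←n2 n4←n2 n5←n3 n6←n3 n7←n5 n8←n6
Dom at joins:
  n4: preds {n2,n3}: {n0,n1,n2} ∩ {n0,n1,n2,n3} = {n0,n1,n2}; idom=n2
  n6: preds {n3,n5,n8}: {n0,n1,n2,n3} ∩ {n0,n1,n2,n3,n5} ∩ {n0,n1,n2,n3,n6,n8} = {n0,n1,n2,n3}; idom=n3

idom(n4) = n2

Answer: n2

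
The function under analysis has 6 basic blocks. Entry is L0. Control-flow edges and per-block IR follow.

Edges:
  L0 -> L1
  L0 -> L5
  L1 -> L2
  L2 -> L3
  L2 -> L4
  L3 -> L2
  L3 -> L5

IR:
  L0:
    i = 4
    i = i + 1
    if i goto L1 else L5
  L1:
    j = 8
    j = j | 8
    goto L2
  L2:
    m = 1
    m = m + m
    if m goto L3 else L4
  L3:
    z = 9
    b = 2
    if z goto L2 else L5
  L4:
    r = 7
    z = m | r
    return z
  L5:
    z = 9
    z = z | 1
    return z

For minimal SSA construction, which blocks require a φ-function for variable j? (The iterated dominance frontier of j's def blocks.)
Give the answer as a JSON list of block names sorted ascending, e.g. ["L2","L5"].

Answer: ["L5"]

Working:
idom tree: L1←L0 L2←L1 L3←L2 L4←L2 L5←L0
Join-block Dom:
  L2: preds {L1,L3}: {L0,L1} ∩ {L0,L1,L2,L3} = {L0,L1}; idom=L1
  L5: preds {L0,L3}: {L0} ∩ {L0,L1,L2,L3} = {L0}; idom=L0

DF derivation:
  join L2 pred L1: · stop@L1
  join L2 pred L3: L3→L2 stop@L1
  join L5 pred L0: · stop@L0
  join L5 pred L3: L3→L2→L1 stop@L0
  L0 → ∅
  L1 → {L5}
  L2 → {L2,L5}
  L3 → {L2,L5}
  L4 → ∅
  L5 → ∅

φ for j: defs {L1}
  DF⁺ = {L5}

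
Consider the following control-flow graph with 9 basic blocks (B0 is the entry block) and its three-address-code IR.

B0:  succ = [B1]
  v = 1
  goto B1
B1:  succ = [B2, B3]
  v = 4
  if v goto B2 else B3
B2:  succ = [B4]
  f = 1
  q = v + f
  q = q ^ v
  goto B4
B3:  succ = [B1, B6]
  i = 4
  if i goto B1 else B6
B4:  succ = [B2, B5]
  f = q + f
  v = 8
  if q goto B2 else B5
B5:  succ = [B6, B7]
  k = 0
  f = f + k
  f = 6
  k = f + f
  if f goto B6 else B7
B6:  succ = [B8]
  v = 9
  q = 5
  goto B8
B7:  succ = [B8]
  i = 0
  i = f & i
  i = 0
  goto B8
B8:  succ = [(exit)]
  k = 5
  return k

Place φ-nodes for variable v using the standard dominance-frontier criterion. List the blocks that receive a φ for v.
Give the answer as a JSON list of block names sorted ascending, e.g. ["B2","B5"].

idom tree: B1←B0 B2←B1 B3←B1 B4←B2 B5←B4 B6←B1 B7←B5 B8←B1
Dom∩ at merges:
  B1: preds {B0,B3}: {B0} ∩ {B0,B1,B3} = {B0}; idom=B0
  B2: preds {B1,B4}: {B0,B1} ∩ {B0,B1,B2,B4} = {B0,B1}; idom=B1
  B6: preds {B3,B5}: {B0,B1,B3} ∩ {B0,B1,B2,B4,B5} = {B0,B1}; idom=B1
  B8: preds {B6,B7}: {B0,B1,B6} ∩ {B0,B1,B2,B4,B5,B7} = {B0,B1}; idom=B1

DF derivation:
  B1←B0: walk · to B0
  B1←B3: walk B3→B1 to B0
  B2←B1: walk · to B1
  B2←B4: walk B4→B2 to B1
  B6←B3: walk B3 to B1
  B6←B5: walk B5→B4→B2 to B1
  B8←B6: walk B6 to B1
  B8←B7: walk B7→B5→B4→B2 to B1
  DF(B0)=∅
  DF(B1)={B1}
  DF(B2)={B2,B6,B8}
  DF(B3)={B1,B6}
  DF(B4)={B2,B6,B8}
  DF(B5)={B6,B8}
  DF(B6)={B8}
  DF(B7)={B8}
  DF(B8)=∅

φ for v: defs {B0,B1,B4,B6}
  DF⁺ = {B1,B2,B6,B8}

Answer: ["B1", "B2", "B6", "B8"]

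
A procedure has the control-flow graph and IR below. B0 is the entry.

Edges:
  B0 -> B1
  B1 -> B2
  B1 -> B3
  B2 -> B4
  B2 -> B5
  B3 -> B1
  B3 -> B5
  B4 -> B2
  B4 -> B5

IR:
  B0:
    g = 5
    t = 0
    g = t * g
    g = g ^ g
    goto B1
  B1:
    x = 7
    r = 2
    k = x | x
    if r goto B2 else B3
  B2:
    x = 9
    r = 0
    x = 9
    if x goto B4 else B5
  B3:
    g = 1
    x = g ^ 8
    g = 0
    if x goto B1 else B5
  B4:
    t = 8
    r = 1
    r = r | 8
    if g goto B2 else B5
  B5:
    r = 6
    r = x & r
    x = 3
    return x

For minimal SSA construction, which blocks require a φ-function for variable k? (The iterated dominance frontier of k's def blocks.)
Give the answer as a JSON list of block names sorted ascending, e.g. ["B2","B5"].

idom tree: B1←B0 B2←B1 B3←B1 B4←B2 B5←B1
Dom at joins:
  B1: preds {B0,B3}: {B0} ∩ {B0,B1,B3} = {B0}; idom=B0
  B2: preds {B1,B4}: {B0,B1} ∩ {B0,B1,B2,B4} = {B0,B1}; idom=B1
  B5: preds {B2,B3,B4}: {B0,B1,B2} ∩ {B0,B1,B3} ∩ {B0,B1,B2,B4} = {B0,B1}; idom=B1

Frontier:
  join B1 pred B0: · stop@B0
  join B1 pred B3: B3→B1 stop@B0
  join B2 pred B1: · stop@B1
  join B2 pred B4: B4→B2 stop@B1
  join B5 pred B2: B2 stop@B1
  join B5 pred B3: B3 stop@B1
  join B5 pred B4: B4→B2 stop@B1
  B0: DF=∅
  B1: DF={B1}
  B2: DF={B2,B5}
  B3: DF={B1,B5}
  B4: DF={B2,B5}
  B5: DF=∅

φ for k: defs {B1}
  DF⁺ = {B1}

Answer: ["B1"]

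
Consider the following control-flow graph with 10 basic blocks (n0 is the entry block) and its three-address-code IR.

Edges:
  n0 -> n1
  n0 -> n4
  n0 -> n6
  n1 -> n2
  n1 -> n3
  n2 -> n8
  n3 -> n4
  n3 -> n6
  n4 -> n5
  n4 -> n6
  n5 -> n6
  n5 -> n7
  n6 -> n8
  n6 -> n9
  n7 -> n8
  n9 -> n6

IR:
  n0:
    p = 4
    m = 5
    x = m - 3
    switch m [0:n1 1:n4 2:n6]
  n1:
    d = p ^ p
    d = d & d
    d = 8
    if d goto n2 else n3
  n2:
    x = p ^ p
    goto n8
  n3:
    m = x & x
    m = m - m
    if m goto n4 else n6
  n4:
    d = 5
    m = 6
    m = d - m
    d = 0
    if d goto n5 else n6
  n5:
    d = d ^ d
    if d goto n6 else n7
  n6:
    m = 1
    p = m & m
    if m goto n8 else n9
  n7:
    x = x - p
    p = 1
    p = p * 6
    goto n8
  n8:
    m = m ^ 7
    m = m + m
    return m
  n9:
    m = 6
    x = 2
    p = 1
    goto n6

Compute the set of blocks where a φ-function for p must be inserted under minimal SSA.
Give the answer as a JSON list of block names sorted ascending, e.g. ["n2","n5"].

idom tree: n1←n0 n2←n1 n3←n1 n4←n0 n5←n4 n6←n0 n7←n5 n8←n0 n9←n6
Join-block Dom:
  n4: preds {n0,n3}: {n0} ∩ {n0,n1,n3} = {n0}; idom=n0
  n6: preds {n0,n3,n4,n5,n9}: {n0} ∩ {n0,n1,n3} ∩ {n0,n4} ∩ {n0,n4,n5} ∩ {n0,n6,n9} = {n0}; idom=n0
  n8: preds {n2,n6,n7}: {n0,n1,n2} ∩ {n0,n6} ∩ {n0,n4,n5,n7} = {n0}; idom=n0

Frontier:
  join n4 pred n0: · stop@n0
  join n4 pred n3: n3→n1 stop@n0
  join n6 pred n0: · stop@n0
  join n6 pred n3: n3→n1 stop@n0
  join n6 pred n4: n4 stop@n0
  join n6 pred n5: n5→n4 stop@n0
  join n6 pred n9: n9→n6 stop@n0
  join n8 pred n2: n2→n1 stop@n0
  join n8 pred n6: n6 stop@n0
  join n8 pred n7: n7→n5→n4 stop@n0
  n0 → ∅
  n1 → {n4,n6,n8}
  n2 → {n8}
  n3 → {n4,n6}
  n4 → {n6,n8}
  n5 → {n6,n8}
  n6 → {n6,n8}
  n7 → {n8}
  n8 → ∅
  n9 → {n6}

φ for p: defs {n0,n6,n7,n9}
  DF⁺ = {n6,n8}

Answer: ["n6", "n8"]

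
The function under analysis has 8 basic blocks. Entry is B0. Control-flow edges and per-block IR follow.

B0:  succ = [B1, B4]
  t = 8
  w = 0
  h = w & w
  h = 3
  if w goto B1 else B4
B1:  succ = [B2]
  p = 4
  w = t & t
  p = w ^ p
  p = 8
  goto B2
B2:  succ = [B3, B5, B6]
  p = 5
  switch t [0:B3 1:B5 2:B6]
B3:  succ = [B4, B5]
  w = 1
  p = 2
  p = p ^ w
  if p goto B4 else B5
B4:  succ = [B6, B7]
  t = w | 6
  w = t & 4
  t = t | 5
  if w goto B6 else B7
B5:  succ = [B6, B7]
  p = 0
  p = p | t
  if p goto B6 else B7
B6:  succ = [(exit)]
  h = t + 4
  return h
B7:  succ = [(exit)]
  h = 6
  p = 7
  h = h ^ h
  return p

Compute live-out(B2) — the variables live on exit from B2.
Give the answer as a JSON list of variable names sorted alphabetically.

Answer: ["t"]

Analysis:
Per-block:
  B0 def {h,t,w} use ∅
  B1 def {p,w} use {t}
  B2 def {p} use {t}
  B3 def {p,w} use ∅
  B4 def {t,w} use {w}
  B5 def {p} use {t}
  B6 def {h} use {t}
  B7 def {h,p} use ∅

Liveness:
  live B0: ∅→{t,w}
  live B1: {t}→{t}
  live B2: {t}→{t}
  live B3: {t}→{t,w}
  live B4: {w}→{t}
  live B5: {t}→{t}
  live B6: {t}→∅
  live B7: ∅→∅

live-out(B2) = ["t"]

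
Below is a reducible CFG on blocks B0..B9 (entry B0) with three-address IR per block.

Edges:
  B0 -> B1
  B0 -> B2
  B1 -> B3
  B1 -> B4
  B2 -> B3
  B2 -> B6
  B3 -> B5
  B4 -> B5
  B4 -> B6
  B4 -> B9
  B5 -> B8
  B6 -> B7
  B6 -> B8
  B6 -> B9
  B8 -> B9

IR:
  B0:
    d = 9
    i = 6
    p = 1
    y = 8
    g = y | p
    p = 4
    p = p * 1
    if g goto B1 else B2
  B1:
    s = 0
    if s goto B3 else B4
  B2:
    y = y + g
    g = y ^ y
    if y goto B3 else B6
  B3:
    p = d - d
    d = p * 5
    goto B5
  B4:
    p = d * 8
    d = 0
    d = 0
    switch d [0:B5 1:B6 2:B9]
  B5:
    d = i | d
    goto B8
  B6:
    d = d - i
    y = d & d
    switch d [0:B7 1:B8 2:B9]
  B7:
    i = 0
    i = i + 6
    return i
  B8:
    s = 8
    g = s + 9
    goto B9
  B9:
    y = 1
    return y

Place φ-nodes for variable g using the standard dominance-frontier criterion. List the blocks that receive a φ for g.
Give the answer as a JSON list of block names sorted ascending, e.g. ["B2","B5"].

Answer: ["B3", "B5", "B6", "B8", "B9"]

Analysis:
idom tree: B1←B0 B2←B0 B3←B0 B4←B1 B5←B0 B6←B0 B7←B6 B8←B0 B9←B0
Join-block Dom:
  B3: preds {B1,B2}: {B0,B1} ∩ {B0,B2} = {B0}; idom=B0
  B5: preds {B3,B4}: {B0,B3} ∩ {B0,B1,B4} = {B0}; idom=B0
  B6: preds {B2,B4}: {B0,B2} ∩ {B0,B1,B4} = {B0}; idom=B0
  B8: preds {B5,B6}: {B0,B5} ∩ {B0,B6} = {B0}; idom=B0
  B9: preds {B4,B6,B8}: {B0,B1,B4} ∩ {B0,B6} ∩ {B0,B8} = {B0}; idom=B0

DF walk-up:
  join B3 pred B1: B1 stop@B0
  join B3 pred B2: B2 stop@B0
  join B5 pred B3: B3 stop@B0
  join B5 pred B4: B4→B1 stop@B0
  join B6 pred B2: B2 stop@B0
  join B6 pred B4: B4→B1 stop@B0
  join B8 pred B5: B5 stop@B0
  join B8 pred B6: B6 stop@B0
  join B9 pred B4: B4→B1 stop@B0
  join B9 pred B6: B6 stop@B0
  join B9 pred B8: B8 stop@B0
  B0 → ∅
  B1 → {B3,B5,B6,B9}
  B2 → {B3,B6}
  B3 → {B5}
  B4 → {B5,B6,B9}
  B5 → {B8}
  B6 → {B8,B9}
  B7 → ∅
  B8 → {B9}
  B9 → ∅

φ for g: defs {B0,B2,B8}
  DF⁺ = {B3,B5,B6,B8,B9}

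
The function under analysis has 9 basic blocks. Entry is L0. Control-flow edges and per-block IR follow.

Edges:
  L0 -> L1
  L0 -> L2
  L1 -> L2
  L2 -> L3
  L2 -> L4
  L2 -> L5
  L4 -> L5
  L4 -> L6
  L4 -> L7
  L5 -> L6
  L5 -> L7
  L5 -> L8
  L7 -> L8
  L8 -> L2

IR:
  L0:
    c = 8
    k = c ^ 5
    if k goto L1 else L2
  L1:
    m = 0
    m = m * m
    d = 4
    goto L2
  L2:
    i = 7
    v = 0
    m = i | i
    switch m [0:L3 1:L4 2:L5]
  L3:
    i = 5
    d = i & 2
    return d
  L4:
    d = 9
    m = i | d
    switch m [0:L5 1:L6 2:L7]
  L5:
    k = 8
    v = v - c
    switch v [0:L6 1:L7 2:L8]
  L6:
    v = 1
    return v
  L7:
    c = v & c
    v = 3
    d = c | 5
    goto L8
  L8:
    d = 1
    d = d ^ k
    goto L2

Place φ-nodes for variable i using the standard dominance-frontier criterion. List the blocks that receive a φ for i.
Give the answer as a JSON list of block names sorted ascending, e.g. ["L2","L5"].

Answer: ["L2"]

Working:
idom tree: L1←L0 L2←L0 L3←L2 L4←L2 L5←L2 L6←L2 L7←L2 L8←L2
Dom∩ at merges:
  L2: preds {L0,L1,L8}: {L0} ∩ {L0,L1} ∩ {L0,L2,L8} = {L0}; idom=L0
  L5: preds {L2,L4}: {L0,L2} ∩ {L0,L2,L4} = {L0,L2}; idom=L2
  L6: preds {L4,L5}: {L0,L2,L4} ∩ {L0,L2,L5} = {L0,L2}; idom=L2
  L7: preds {L4,L5}: {L0,L2,L4} ∩ {L0,L2,L5} = {L0,L2}; idom=L2
  L8: preds {L5,L7}: {L0,L2,L5} ∩ {L0,L2,L7} = {L0,L2}; idom=L2

DF walk-up:
  L2←L0: walk · to L0
  L2←L1: walk L1 to L0
  L2←L8: walk L8→L2 to L0
  L5←L2: walk · to L2
  L5←L4: walk L4 to L2
  L6←L4: walk L4 to L2
  L6←L5: walk L5 to L2
  L7←L4: walk L4 to L2
  L7←L5: walk L5 to L2
  L8←L5: walk L5 to L2
  L8←L7: walk L7 to L2
  L0 → ∅
  L1 → {L2}
  L2 → {L2}
  L3 → ∅
  L4 → {L5,L6,L7}
  L5 → {L6,L7,L8}
  L6 → ∅
  L7 → {L8}
  L8 → {L2}

φ for i: defs {L2,L3}
  DF⁺ = {L2}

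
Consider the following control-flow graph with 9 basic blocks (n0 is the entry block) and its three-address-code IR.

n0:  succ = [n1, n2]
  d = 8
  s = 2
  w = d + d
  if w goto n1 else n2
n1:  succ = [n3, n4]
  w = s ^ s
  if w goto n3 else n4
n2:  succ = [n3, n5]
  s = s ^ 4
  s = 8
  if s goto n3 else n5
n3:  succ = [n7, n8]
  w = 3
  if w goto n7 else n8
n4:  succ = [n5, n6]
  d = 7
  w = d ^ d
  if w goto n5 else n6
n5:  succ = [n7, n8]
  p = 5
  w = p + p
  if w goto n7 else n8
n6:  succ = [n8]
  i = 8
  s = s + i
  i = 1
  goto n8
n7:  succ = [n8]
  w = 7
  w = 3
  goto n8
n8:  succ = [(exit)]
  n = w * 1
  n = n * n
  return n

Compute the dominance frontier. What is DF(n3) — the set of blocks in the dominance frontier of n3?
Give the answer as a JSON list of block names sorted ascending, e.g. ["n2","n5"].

idom tree: n1←n0 n2←n0 n3←n0 n4←n1 n5←n0 n6←n4 n7←n0 n8←n0
Join-block Dom:
  n3: preds {n1,n2}: {n0,n1} ∩ {n0,n2} = {n0}; idom=n0
  n5: preds {n2,n4}: {n0,n2} ∩ {n0,n1,n4} = {n0}; idom=n0
  n7: preds {n3,n5}: {n0,n3} ∩ {n0,n5} = {n0}; idom=n0
  n8: preds {n3,n5,n6,n7}: {n0,n3} ∩ {n0,n5} ∩ {n0,n1,n4,n6} ∩ {n0,n7} = {n0}; idom=n0

DF derivation:
  join n3 pred n1: n1 stop@n0
  join n3 pred n2: n2 stop@n0
  join n5 pred n2: n2 stop@n0
  join n5 pred n4: n4→n1 stop@n0
  join n7 pred n3: n3 stop@n0
  join n7 pred n5: n5 stop@n0
  join n8 pred n3: n3 stop@n0
  join n8 pred n5: n5 stop@n0
  join n8 pred n6: n6→n4→n1 stop@n0
  join n8 pred n7: n7 stop@n0
  n0 → ∅
  n1 → {n3,n5,n8}
  n2 → {n3,n5}
  n3 → {n7,n8}
  n4 → {n5,n8}
  n5 → {n7,n8}
  n6 → {n8}
  n7 → {n8}
  n8 → ∅

DF(n3) = ["n7", "n8"]

Answer: ["n7", "n8"]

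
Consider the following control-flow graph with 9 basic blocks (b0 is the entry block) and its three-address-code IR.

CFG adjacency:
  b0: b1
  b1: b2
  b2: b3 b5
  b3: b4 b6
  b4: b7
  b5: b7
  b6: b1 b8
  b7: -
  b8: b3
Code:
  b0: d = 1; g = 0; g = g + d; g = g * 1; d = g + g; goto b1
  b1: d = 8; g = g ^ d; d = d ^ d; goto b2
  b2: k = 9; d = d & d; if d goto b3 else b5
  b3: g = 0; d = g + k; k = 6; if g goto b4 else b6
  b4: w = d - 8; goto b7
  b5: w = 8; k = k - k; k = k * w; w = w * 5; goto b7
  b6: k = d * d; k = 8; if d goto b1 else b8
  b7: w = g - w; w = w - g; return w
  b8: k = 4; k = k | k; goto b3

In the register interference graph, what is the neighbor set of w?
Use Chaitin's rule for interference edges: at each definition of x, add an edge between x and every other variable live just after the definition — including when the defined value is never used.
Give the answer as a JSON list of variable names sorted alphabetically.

Per-block:
  b0 def {d,g} use ∅
  b1 def {d,g} use {g}
  b2 def {d,k} use {d}
  b3 def {d,g,k} use {k}
  b4 def {w} use {d}
  b5 def {k,w} use {k}
  b6 def {k} use {d}
  b7 def {w} use {g,w}
  b8 def {k} use ∅

Live sets:
  b0 li=∅ lo={g}
  b1 li={g} lo={d,g}
  b2 li={d,g} lo={g,k}
  b3 li={k} lo={d,g}
  b4 li={d,g} lo={g,w}
  b5 li={g,k} lo={g,w}
  b6 li={d,g} lo={g}
  b7 li={g,w} lo=∅
  b8 li=∅ lo={k}

Interfere edges:
  d — {g,k}
  g — {d,k,w}
  k — {d,g,w}
  w — {g,k}

N(w) = ["g", "k"]

Answer: ["g", "k"]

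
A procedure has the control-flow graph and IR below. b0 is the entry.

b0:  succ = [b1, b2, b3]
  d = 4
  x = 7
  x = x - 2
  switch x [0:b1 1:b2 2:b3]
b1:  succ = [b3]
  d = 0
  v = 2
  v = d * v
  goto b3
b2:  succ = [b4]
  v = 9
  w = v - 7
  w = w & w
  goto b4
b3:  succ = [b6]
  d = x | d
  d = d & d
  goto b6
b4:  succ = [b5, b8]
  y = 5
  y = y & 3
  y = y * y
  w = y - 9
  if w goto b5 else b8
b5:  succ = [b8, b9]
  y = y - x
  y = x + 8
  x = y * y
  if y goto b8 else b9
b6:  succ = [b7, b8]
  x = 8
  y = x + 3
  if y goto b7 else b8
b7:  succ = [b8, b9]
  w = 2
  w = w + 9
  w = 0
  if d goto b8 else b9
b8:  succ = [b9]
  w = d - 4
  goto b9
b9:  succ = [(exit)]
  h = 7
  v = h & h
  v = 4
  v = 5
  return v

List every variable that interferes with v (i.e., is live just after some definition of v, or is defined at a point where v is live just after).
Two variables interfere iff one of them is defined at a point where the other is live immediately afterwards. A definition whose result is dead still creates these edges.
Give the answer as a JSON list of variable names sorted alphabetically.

Answer: ["d", "x"]

Working:
Per-block:
  b0: {d,x} / ∅
  b1: {d,v} / ∅
  b2: {v,w} / ∅
  b3: {d} / {d,x}
  b4: {w,y} / ∅
  b5: {x,y} / {x,y}
  b6: {x,y} / ∅
  b7: {w} / {d}
  b8: {w} / {d}
  b9: {h,v} / ∅

Liveness:
  b0: in=∅ out={d,x}
  b1: in={x} out={d,x}
  b2: in={d,x} out={d,x}
  b3: in={d,x} out={d}
  b4: in={d,x} out={d,x,y}
  b5: in={d,x,y} out={d}
  b6: in={d} out={d}
  b7: in={d} out={d}
  b8: in={d} out=∅
  b9: in=∅ out=∅

Interfere edges:
  d: {v,w,x,y}
  h: ∅
  v: {d,x}
  w: {d,x,y}
  x: {d,v,w,y}
  y: {d,w,x}

N(v) = ["d", "x"]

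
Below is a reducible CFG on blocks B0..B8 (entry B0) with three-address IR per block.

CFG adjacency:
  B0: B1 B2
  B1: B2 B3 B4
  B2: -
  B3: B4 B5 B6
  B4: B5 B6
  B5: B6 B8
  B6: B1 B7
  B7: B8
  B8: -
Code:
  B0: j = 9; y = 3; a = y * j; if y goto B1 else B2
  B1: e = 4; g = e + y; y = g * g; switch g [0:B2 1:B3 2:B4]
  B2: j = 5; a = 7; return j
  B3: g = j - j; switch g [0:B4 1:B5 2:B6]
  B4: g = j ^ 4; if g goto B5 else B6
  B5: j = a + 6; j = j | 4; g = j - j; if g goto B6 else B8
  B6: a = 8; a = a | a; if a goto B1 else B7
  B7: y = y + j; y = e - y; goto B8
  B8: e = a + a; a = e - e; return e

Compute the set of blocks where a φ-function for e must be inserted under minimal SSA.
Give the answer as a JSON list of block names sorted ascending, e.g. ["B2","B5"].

idom tree: B1←B0 B2←B0 B3←B1 B4←B1 B5←B1 B6←B1 B7←B6 B8←B1
Dom∩ at merges:
  B1: preds {B0,B6}: {B0} ∩ {B0,B1,B6} = {B0}; idom=B0
  B2: preds {B0,B1}: {B0} ∩ {B0,B1} = {B0}; idom=B0
  B4: preds {B1,B3}: {B0,B1} ∩ {B0,B1,B3} = {B0,B1}; idom=B1
  B5: preds {B3,B4}: {B0,B1,B3} ∩ {B0,B1,B4} = {B0,B1}; idom=B1
  B6: preds {B3,B4,B5}: {B0,B1,B3} ∩ {B0,B1,B4} ∩ {B0,B1,B5} = {B0,B1}; idom=B1
  B8: preds {B5,B7}: {B0,B1,B5} ∩ {B0,B1,B6,B7} = {B0,B1}; idom=B1

Frontier:
  B1←B0: walk · to B0
  B1←B6: walk B6→B1 to B0
  B2←B0: walk · to B0
  B2←B1: walk B1 to B0
  B4←B1: walk · to B1
  B4←B3: walk B3 to B1
  B5←B3: walk B3 to B1
  B5←B4: walk B4 to B1
  B6←B3: walk B3 to B1
  B6←B4: walk B4 to B1
  B6←B5: walk B5 to B1
  B8←B5: walk B5 to B1
  B8←B7: walk B7→B6 to B1
  B0: DF=∅
  B1: DF={B1,B2}
  B2: DF=∅
  B3: DF={B4,B5,B6}
  B4: DF={B5,B6}
  B5: DF={B6,B8}
  B6: DF={B1,B8}
  B7: DF={B8}
  B8: DF=∅

φ for e: defs {B1,B8}
  DF⁺ = {B1,B2}

Answer: ["B1", "B2"]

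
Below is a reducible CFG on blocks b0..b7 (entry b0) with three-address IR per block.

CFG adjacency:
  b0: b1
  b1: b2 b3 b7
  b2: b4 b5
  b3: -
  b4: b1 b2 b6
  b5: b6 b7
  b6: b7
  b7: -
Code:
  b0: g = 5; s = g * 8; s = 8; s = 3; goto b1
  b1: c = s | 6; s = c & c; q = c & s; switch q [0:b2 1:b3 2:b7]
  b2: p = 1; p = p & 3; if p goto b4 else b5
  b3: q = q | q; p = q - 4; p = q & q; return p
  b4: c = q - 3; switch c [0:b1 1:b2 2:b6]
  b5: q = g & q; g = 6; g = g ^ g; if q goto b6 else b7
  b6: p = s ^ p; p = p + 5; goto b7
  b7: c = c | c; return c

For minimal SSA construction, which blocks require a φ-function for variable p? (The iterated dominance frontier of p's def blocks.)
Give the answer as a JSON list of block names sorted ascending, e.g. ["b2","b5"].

idom tree: b1←b0 b2←b1 b3←b1 b4←b2 b5←b2 b6←b2 b7←b1
Join-block Dom:
  b1: preds {b0,b4}: {b0} ∩ {b0,b1,b2,b4} = {b0}; idom=b0
  b2: preds {b1,b4}: {b0,b1} ∩ {b0,b1,b2,b4} = {b0,b1}; idom=b1
  b6: preds {b4,b5}: {b0,b1,b2,b4} ∩ {b0,b1,b2,b5} = {b0,b1,b2}; idom=b2
  b7: preds {b1,b5,b6}: {b0,b1} ∩ {b0,b1,b2,b5} ∩ {b0,b1,b2,b6} = {b0,b1}; idom=b1

Frontier:
  b1←b0: walk · to b0
  b1←b4: walk b4→b2→b1 to b0
  b2←b1: walk · to b1
  b2←b4: walk b4→b2 to b1
  b6←b4: walk b4 to b2
  b6←b5: walk b5 to b2
  b7←b1: walk · to b1
  b7←b5: walk b5→b2 to b1
  b7←b6: walk b6→b2 to b1
  b0 → ∅
  b1 → {b1}
  b2 → {b1,b2,b7}
  b3 → ∅
  b4 → {b1,b2,b6}
  b5 → {b6,b7}
  b6 → {b7}
  b7 → ∅

φ for p: defs {b2,b3,b6}
  DF⁺ = {b1,b2,b7}

Answer: ["b1", "b2", "b7"]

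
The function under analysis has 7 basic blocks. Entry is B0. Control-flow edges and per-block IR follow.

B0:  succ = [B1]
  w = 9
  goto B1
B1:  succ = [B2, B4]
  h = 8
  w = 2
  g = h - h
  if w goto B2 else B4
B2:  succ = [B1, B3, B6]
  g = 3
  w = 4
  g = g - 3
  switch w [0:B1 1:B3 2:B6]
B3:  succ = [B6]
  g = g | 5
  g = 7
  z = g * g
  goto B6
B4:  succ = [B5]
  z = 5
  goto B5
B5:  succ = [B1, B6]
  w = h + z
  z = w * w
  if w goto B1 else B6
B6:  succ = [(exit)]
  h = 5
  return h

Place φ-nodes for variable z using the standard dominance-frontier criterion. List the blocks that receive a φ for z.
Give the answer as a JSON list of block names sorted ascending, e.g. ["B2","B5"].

Answer: ["B1", "B6"]

Analysis:
idom tree: B1←B0 B2←B1 B3←B2 B4←B1 B5←B4 B6←B1
Dom∩ at merges:
  B1: preds {B0,B2,B5}: {B0} ∩ {B0,B1,B2} ∩ {B0,B1,B4,B5} = {B0}; idom=B0
  B6: preds {B2,B3,B5}: {B0,B1,B2} ∩ {B0,B1,B2,B3} ∩ {B0,B1,B4,B5} = {B0,B1}; idom=B1

DF walk-up:
  B1←B0: walk · to B0
  B1←B2: walk B2→B1 to B0
  B1←B5: walk B5→B4→B1 to B0
  B6←B2: walk B2 to B1
  B6←B3: walk B3→B2 to B1
  B6←B5: walk B5→B4 to B1
  B0 → ∅
  B1 → {B1}
  B2 → {B1,B6}
  B3 → {B6}
  B4 → {B1,B6}
  B5 → {B1,B6}
  B6 → ∅

φ for z: defs {B3,B4,B5}
  DF⁺ = {B1,B6}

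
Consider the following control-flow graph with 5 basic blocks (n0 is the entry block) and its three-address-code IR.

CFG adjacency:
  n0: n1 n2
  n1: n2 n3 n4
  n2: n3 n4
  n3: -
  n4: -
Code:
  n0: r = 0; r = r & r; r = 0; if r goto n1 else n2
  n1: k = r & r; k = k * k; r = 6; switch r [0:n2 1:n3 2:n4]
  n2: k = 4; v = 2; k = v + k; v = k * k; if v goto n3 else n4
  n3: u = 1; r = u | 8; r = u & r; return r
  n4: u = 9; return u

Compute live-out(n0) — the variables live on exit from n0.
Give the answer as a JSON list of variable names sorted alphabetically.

Answer: ["r"]

Analysis:
def/use:
  n0: {r} / ∅
  n1: {k,r} / {r}
  n2: {k,v} / ∅
  n3: {r,u} / ∅
  n4: {u} / ∅

Liveness:
  n0 li=∅ lo={r}
  n1 li={r} lo=∅
  n2 li=∅ lo=∅
  n3 li=∅ lo=∅
  n4 li=∅ lo=∅

live-out(n0) = ["r"]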